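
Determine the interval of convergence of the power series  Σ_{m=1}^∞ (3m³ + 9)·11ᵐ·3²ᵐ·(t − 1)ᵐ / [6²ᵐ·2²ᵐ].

Ratio test: |a_{m+1}/a_m| = [(3(m+1)³ + 9)/(3m³ + 9)] · 11·9/(36·4) → 11/16 as m → ∞.
Hence the series converges for |t − 1| < 1/(11/16) = 16/11, so the radius of convergence is 16/11.
Endpoint t = 27/11: the terms do not tend to 0, so the series diverges.
Check t = -5/11: the m-th term does not approach 0; divergence by the term test.

(-5/11, 27/11)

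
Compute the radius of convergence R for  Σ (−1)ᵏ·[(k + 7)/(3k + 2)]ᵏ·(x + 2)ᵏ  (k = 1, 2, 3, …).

By the Cauchy root test, |a_k|^(1/k) = (k + 7)/(3k + 2) → 1/3.
Hence the series converges for |x + 2| < 1/(1/3) = 3, so the radius of convergence is 3.

R = 3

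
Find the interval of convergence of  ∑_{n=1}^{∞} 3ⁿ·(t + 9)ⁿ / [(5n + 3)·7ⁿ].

[-34/3, -20/3)

Ratio test: |a_{n+1}/a_n| = [(5n + 3)/(5(n+1) + 3)] · 3/7 → 3/7 as n → ∞.
Thus R = 1/(3/7) = 7/3.
When t = -20/3, the terms behave like c/n; limit comparison with the harmonic series gives divergence.
At t = -34/3: the terms alternate in sign and decrease monotonically to 0 in absolute value (size ~ c/n), so the alternating series test gives convergence.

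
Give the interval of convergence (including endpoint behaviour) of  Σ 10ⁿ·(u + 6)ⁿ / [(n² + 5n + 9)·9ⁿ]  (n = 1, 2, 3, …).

Ratio test: |a_{n+1}/a_n| = [(n² + 5n + 9)/((n+1)² + 5(n+1) + 9)] · 10/9 → 10/9 as n → ∞.
Hence the series converges for |u + 6| < 1/(10/9) = 9/10, so the radius of convergence is 9/10.
Endpoint u = -51/10: the terms are on the order of 1/n², so the series converges absolutely by comparison with the p-series (p = 2 > 1).
When u = -69/10, the terms are on the order of 1/n², so the series converges absolutely by comparison with the p-series (p = 2 > 1).

[-69/10, -51/10]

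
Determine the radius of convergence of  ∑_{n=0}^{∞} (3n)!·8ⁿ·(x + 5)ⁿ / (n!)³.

R = 1/216

Apply the ratio test: |a_{n+1}| / |a_n| = (3n+1)·(3n+2)·(3n+3)/(n+1)³ · 8, which tends to 216 as n → ∞.
Hence the series converges for |x + 5| < 1/(216) = 1/216, so the radius of convergence is 1/216.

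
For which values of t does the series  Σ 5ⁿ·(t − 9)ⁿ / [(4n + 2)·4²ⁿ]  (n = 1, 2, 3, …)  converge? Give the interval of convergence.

Ratio test: |a_{n+1}/a_n| = [(4n + 2)/(4(n+1) + 2)] · 5/16 → 5/16 as n → ∞.
Convergence for |t − 9| · 5/16 < 1, i.e. |t − 9| < 16/5. So R = 16/5.
When t = 61/5, the terms are asymptotic to a nonzero constant times 1/n, so the series diverges by limit comparison with Σ 1/n.
Endpoint t = 29/5: convergence follows from the alternating series test (terms decrease monotonically to 0).

[29/5, 61/5)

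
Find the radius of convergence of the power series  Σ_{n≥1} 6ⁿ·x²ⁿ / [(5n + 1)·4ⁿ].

R = √6/3

By the ratio test, |a_{n+1}/a_n| = [(5n + 1)/(5(n+1) + 1)] · 6/4 → 3/2.
Writing y = x², the series in y has radius 2/3, so |x| < √(2/3) and R = √6/3.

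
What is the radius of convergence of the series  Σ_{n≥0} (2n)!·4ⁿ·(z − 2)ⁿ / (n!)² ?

The ratio of consecutive coefficients is (2n+1)·(2n+2)/(n+1)² · 4 → 16.
Thus R = 1/(16) = 1/16.

R = 1/16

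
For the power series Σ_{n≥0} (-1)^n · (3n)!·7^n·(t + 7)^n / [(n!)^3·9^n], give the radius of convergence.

By the ratio test, |a_{n+1}/a_n| = (3n+1)·(3n+2)·(3n+3)/(n+1)³ · 7/9 → 21.
Hence the series converges for |t + 7| < 1/(21) = 1/21, so the radius of convergence is 1/21.

R = 1/21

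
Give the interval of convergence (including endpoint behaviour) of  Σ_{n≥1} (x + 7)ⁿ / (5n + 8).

[-8, -6)

By the ratio test, |a_{n+1}/a_n| = (5n + 8)/(5(n+1) + 8) → 1.
Convergence for |x + 7| < 1, so R = 1.
At x = -6: comparison with the harmonic series Σ 1/n shows the series diverges.
Endpoint x = -8: the terms alternate in sign and decrease monotonically to 0 in absolute value (size ~ c/n), so the alternating series test gives convergence.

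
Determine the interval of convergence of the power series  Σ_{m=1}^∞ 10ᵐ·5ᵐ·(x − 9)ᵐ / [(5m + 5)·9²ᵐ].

Ratio test: |a_{m+1}/a_m| = [(5m + 5)/(5(m+1) + 5)] · 10·5/81 → 50/81 as m → ∞.
Thus R = 1/(50/81) = 81/50.
Endpoint x = 531/50: comparison with the harmonic series Σ 1/m shows the series diverges.
Endpoint x = 369/50: the terms alternate in sign and decrease monotonically to 0 in absolute value (size ~ c/m), so the alternating series test gives convergence.

[369/50, 531/50)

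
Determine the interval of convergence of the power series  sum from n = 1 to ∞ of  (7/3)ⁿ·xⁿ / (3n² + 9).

By the ratio test, |a_{n+1}/a_n| = [(3n² + 9)/(3(n+1)² + 9)] · 7/3 → 7/3.
The series converges when 7/3 · |x| < 1, giving R = 3/7.
At x = 3/7: the series is dominated by a constant times Σ 1/n², which converges (p = 2 > 1).
Check x = -3/7: absolute convergence follows by limit comparison with Σ 1/n².

[-3/7, 3/7]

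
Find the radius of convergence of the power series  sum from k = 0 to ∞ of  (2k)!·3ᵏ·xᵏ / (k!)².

R = 1/12

By the ratio test, |a_{k+1}/a_k| = (2k+1)·(2k+2)/(k+1)² · 3 → 12.
The series converges when 12 · |x| < 1, giving R = 1/12.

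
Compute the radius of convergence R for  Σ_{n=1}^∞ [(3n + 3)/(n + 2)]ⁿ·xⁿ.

Root test: |a_n|^(1/n) = (3n + 3)/(n + 2) → 3.
Hence the series converges for |x| < 1/(3) = 1/3, so the radius of convergence is 1/3.

R = 1/3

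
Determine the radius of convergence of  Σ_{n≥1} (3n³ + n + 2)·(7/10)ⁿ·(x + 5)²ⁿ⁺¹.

R = √70/7

Apply the ratio test: |a_{n+1}| / |a_n| = [(3(n+1)³ + (n+1) + 2)/(3n³ + n + 2)] · 7/10, which tends to 7/10 as n → ∞.
Successive powers of (x + 5) differ by 2, so the series converges when |x + 5|² · 7/10 < 1, i.e. |x + 5| < √(10/7). So R = √70/7.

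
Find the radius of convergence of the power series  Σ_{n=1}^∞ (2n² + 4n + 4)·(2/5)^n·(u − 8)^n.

By the ratio test, |a_{n+1}/a_n| = [(2(n+1)² + 4(n+1) + 4)/(2n² + 4n + 4)] · 2/5 → 2/5.
The series converges when 2/5 · |u − 8| < 1, giving R = 5/2.

R = 5/2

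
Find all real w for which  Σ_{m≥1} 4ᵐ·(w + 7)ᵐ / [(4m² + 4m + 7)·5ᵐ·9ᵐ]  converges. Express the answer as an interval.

[-73/4, 17/4]

By the ratio test, |a_{m+1}/a_m| = [(4m² + 4m + 7)/(4(m+1)² + 4(m+1) + 7)] · 4/(5·9) → 4/45.
The series converges when 4/45 · |w + 7| < 1, giving R = 45/4.
When w = 17/4, the terms are on the order of 1/m², so the series converges absolutely by comparison with the p-series (p = 2 > 1).
Check w = -73/4: the series is dominated by a constant times Σ 1/m², which converges (p = 2 > 1).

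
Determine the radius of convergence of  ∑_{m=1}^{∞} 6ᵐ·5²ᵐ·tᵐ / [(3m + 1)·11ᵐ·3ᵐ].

R = 11/50

The ratio of consecutive coefficients is [(3m + 1)/(3(m+1) + 1)] · 6·25/(11·3) → 50/11.
Hence the series converges for |t| < 1/(50/11) = 11/50, so the radius of convergence is 11/50.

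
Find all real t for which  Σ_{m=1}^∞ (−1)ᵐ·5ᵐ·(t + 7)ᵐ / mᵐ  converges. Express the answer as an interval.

(−∞, ∞)

Applying the root test, |a_m|^(1/m) = 5/m → 0.
Since the m-th root of |a_m| tends to 0, the series converges for all real t; R = ∞.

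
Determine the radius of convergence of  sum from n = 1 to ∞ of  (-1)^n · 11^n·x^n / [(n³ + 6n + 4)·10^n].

R = 10/11

Apply the ratio test: |a_{n+1}| / |a_n| = [(n³ + 6n + 4)/((n+1)³ + 6(n+1) + 4)] · 11/10, which tends to 11/10 as n → ∞.
Hence the series converges for |x| < 1/(11/10) = 10/11, so the radius of convergence is 10/11.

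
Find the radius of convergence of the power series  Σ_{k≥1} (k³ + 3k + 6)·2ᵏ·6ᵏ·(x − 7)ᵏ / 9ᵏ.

By the ratio test, |a_{k+1}/a_k| = [((k+1)³ + 3(k+1) + 6)/(k³ + 3k + 6)] · 2·6/9 → 4/3.
Hence the series converges for |x − 7| < 1/(4/3) = 3/4, so the radius of convergence is 3/4.

R = 3/4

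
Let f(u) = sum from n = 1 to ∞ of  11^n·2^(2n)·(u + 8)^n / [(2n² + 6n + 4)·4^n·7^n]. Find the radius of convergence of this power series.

R = 7/11

Apply the ratio test: |a_{n+1}| / |a_n| = [(2n² + 6n + 4)/(2(n+1)² + 6(n+1) + 4)] · 11·4/(4·7), which tends to 11/7 as n → ∞.
Hence the series converges for |u + 8| < 1/(11/7) = 7/11, so the radius of convergence is 7/11.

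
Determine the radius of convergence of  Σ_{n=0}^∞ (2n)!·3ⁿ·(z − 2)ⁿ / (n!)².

By the ratio test, |a_{n+1}/a_n| = (2n+1)·(2n+2)/(n+1)² · 3 → 12.
Hence the series converges for |z − 2| < 1/(12) = 1/12, so the radius of convergence is 1/12.

R = 1/12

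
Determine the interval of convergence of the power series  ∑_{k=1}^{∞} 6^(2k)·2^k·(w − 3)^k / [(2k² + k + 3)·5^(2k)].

Apply the ratio test: |a_{k+1}| / |a_k| = [(2k² + k + 3)/(2(k+1)² + (k+1) + 3)] · 36·2/25, which tends to 72/25 as k → ∞.
Thus R = 1/(72/25) = 25/72.
Check w = 241/72: the series is dominated by a constant times Σ 1/k², which converges (p = 2 > 1).
Endpoint w = 191/72: the terms are on the order of 1/k², so the series converges absolutely by comparison with the p-series (p = 2 > 1).

[191/72, 241/72]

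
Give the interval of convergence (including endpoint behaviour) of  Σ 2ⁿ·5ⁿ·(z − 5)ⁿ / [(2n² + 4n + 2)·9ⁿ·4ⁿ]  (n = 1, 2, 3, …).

Ratio test: |a_{n+1}/a_n| = [(2n² + 4n + 2)/(2(n+1)² + 4(n+1) + 2)] · 2·5/(9·4) → 5/18 as n → ∞.
Hence the series converges for |z − 5| < 1/(5/18) = 18/5, so the radius of convergence is 18/5.
Endpoint z = 43/5: absolute convergence follows by limit comparison with Σ 1/n².
When z = 7/5, the series is dominated by a constant times Σ 1/n², which converges (p = 2 > 1).

[7/5, 43/5]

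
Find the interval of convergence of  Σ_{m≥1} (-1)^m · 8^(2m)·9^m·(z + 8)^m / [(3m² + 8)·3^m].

[-1537/192, -1535/192]

By the ratio test, |a_{m+1}/a_m| = [(3m² + 8)/(3(m+1)² + 8)] · 64·9/3 → 192.
Thus R = 1/(192) = 1/192.
At z = -1535/192: the series is dominated by a constant times Σ 1/m², which converges (p = 2 > 1).
Endpoint z = -1537/192: absolute convergence follows by limit comparison with Σ 1/m².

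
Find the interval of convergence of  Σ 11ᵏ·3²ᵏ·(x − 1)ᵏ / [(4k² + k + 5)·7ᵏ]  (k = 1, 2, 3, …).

[92/99, 106/99]

The ratio of consecutive coefficients is [(4k² + k + 5)/(4(k+1)² + (k+1) + 5)] · 11·9/7 → 99/7.
The series converges when 99/7 · |x − 1| < 1, giving R = 7/99.
At x = 106/99: the terms are on the order of 1/k², so the series converges absolutely by comparison with the p-series (p = 2 > 1).
At x = 92/99: the series is dominated by a constant times Σ 1/k², which converges (p = 2 > 1).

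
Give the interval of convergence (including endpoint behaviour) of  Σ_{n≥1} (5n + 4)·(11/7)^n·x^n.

By the ratio test, |a_{n+1}/a_n| = [(5(n+1) + 4)/(5n + 4)] · 11/7 → 11/7.
The series converges when 11/7 · |x| < 1, giving R = 7/11.
Check x = 7/11: the terms have absolute value of order n, which does not tend to 0, so the series diverges by the divergence test.
When x = -7/11, the terms do not tend to 0, so the series diverges.

(-7/11, 7/11)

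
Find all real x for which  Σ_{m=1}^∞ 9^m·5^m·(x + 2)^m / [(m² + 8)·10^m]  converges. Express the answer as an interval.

[-20/9, -16/9]

Ratio test: |a_{m+1}/a_m| = [(m² + 8)/((m+1)² + 8)] · 9·5/10 → 9/2 as m → ∞.
The series converges when 9/2 · |x + 2| < 1, giving R = 2/9.
When x = -16/9, absolute convergence follows by limit comparison with Σ 1/m².
Endpoint x = -20/9: the terms are on the order of 1/m², so the series converges absolutely by comparison with the p-series (p = 2 > 1).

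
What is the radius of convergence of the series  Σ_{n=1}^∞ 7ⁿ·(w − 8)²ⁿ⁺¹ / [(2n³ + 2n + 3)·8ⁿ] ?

Apply the ratio test: |a_{n+1}| / |a_n| = [(2n³ + 2n + 3)/(2(n+1)³ + 2(n+1) + 3)] · 7/8, which tends to 7/8 as n → ∞.
Writing y = (w − 8)², the series in y has radius 8/7, so |w − 8| < √(8/7) and R = 2√14/7.

R = 2√14/7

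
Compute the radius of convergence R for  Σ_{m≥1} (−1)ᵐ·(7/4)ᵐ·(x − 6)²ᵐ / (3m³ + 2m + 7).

Apply the ratio test: |a_{m+1}| / |a_m| = [(3m³ + 2m + 7)/(3(m+1)³ + 2(m+1) + 7)] · 7/4, which tends to 7/4 as m → ∞.
Writing y = (x − 6)², the series in y has radius 4/7, so |x − 6| < √(4/7) and R = 2√7/7.

R = 2√7/7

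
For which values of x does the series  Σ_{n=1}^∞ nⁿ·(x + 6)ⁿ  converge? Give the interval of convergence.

{-6}

Root test: |a_n|^(1/n) = n → ∞.
The root grows without bound, so R = 0 (convergence only at x = -6).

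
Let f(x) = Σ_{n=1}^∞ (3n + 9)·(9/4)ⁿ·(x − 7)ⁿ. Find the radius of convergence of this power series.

Ratio test: |a_{n+1}/a_n| = [(3(n+1) + 9)/(3n + 9)] · 9/4 → 9/4 as n → ∞.
Convergence for |x − 7| · 9/4 < 1, i.e. |x − 7| < 4/9. So R = 4/9.

R = 4/9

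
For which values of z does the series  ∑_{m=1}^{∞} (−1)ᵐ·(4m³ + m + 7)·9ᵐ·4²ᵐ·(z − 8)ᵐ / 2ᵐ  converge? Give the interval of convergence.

By the ratio test, |a_{m+1}/a_m| = [(4(m+1)³ + (m+1) + 7)/(4m³ + m + 7)] · 9·16/2 → 72.
Hence the series converges for |z − 8| < 1/(72) = 1/72, so the radius of convergence is 1/72.
Endpoint z = 577/72: the terms do not tend to 0, so the series diverges.
At z = 575/72: the m-th term does not approach 0; divergence by the term test.

(575/72, 577/72)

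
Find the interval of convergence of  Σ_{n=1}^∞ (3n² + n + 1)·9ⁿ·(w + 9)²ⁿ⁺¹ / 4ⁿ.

(-29/3, -25/3)

The ratio of consecutive coefficients is [(3(n+1)² + (n+1) + 1)/(3n² + n + 1)] · 9/4 → 9/4.
Successive powers of (w + 9) differ by 2, so the series converges when |w + 9|² · 9/4 < 1, i.e. |w + 9| < √(4/9) = 2/3. So R = 2/3.
When w = -25/3, the n-th term does not approach 0; divergence by the term test.
Endpoint w = -29/3: the terms do not tend to 0, so the series diverges.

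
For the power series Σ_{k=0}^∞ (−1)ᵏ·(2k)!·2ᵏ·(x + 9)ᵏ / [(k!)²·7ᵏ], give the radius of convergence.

R = 7/8

Apply the ratio test: |a_{k+1}| / |a_k| = (2k+1)·(2k+2)/(k+1)² · 2/7, which tends to 8/7 as k → ∞.
The series converges when 8/7 · |x + 9| < 1, giving R = 7/8.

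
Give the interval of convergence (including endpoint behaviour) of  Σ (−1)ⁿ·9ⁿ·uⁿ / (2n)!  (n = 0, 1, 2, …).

Ratio test: |a_{n+1}/a_n| = 9 · 1/[(2n+1)·(2n+2)] → 0 as n → ∞.
The limit is 0, so the series converges for all u; R = ∞.

(−∞, ∞)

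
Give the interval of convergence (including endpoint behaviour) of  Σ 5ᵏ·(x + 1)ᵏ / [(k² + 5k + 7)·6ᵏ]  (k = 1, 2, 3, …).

[-11/5, 1/5]

By the ratio test, |a_{k+1}/a_k| = [(k² + 5k + 7)/((k+1)² + 5(k+1) + 7)] · 5/6 → 5/6.
Convergence for |x + 1| · 5/6 < 1, i.e. |x + 1| < 6/5. So R = 6/5.
Endpoint x = 1/5: the terms are on the order of 1/k², so the series converges absolutely by comparison with the p-series (p = 2 > 1).
Check x = -11/5: absolute convergence follows by limit comparison with Σ 1/k².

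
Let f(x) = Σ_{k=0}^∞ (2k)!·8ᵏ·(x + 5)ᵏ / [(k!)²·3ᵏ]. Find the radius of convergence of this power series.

R = 3/32

The ratio of consecutive coefficients is (2k+1)·(2k+2)/(k+1)² · 8/3 → 32/3.
Thus R = 1/(32/3) = 3/32.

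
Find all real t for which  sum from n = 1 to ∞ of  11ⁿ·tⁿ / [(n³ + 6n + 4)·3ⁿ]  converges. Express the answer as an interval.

By the ratio test, |a_{n+1}/a_n| = [(n³ + 6n + 4)/((n+1)³ + 6(n+1) + 4)] · 11/3 → 11/3.
Convergence for |t| · 11/3 < 1, i.e. |t| < 3/11. So R = 3/11.
Check t = 3/11: the terms are on the order of 1/n³, so the series converges absolutely by comparison with the p-series (p = 3 > 1).
When t = -3/11, the terms are on the order of 1/n³, so the series converges absolutely by comparison with the p-series (p = 3 > 1).

[-3/11, 3/11]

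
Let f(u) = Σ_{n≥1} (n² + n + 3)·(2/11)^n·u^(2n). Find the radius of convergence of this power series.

By the ratio test, |a_{n+1}/a_n| = [((n+1)² + (n+1) + 3)/(n² + n + 3)] · 2/11 → 2/11.
Writing y = u², the series in y has radius 11/2, so |u| < √(11/2) and R = √22/2.

R = √22/2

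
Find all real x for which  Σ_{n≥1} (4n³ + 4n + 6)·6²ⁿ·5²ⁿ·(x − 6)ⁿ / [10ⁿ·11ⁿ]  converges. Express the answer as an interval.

(529/90, 551/90)

By the ratio test, |a_{n+1}/a_n| = [(4(n+1)³ + 4(n+1) + 6)/(4n³ + 4n + 6)] · 36·25/(10·11) → 90/11.
Hence the series converges for |x − 6| < 1/(90/11) = 11/90, so the radius of convergence is 11/90.
At x = 551/90: the terms do not tend to 0, so the series diverges.
At x = 529/90: the n-th term does not approach 0; divergence by the term test.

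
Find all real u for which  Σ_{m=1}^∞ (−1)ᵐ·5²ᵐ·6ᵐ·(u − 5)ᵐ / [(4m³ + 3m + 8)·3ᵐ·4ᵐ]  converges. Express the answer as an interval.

By the ratio test, |a_{m+1}/a_m| = [(4m³ + 3m + 8)/(4(m+1)³ + 3(m+1) + 8)] · 25·6/(3·4) → 25/2.
Thus R = 1/(25/2) = 2/25.
Check u = 127/25: absolute convergence follows by limit comparison with Σ 1/m³.
When u = 123/25, the series is dominated by a constant times Σ 1/m³, which converges (p = 3 > 1).

[123/25, 127/25]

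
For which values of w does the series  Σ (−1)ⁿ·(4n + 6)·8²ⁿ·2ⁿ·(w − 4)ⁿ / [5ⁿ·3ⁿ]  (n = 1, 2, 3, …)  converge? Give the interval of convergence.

The ratio of consecutive coefficients is [(4(n+1) + 6)/(4n + 6)] · 64·2/(5·3) → 128/15.
Hence the series converges for |w − 4| < 1/(128/15) = 15/128, so the radius of convergence is 15/128.
At w = 527/128: the terms do not tend to 0, so the series diverges.
Check w = 497/128: the terms have absolute value of order n, which does not tend to 0, so the series diverges by the divergence test.

(497/128, 527/128)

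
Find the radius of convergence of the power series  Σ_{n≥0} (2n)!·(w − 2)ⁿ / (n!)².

R = 1/4

The ratio of consecutive coefficients is (2n+1)·(2n+2)/(n+1)² → 4.
Thus R = 1/(4) = 1/4.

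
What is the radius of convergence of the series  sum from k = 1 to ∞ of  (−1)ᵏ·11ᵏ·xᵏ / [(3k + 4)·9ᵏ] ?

The ratio of consecutive coefficients is [(3k + 4)/(3(k+1) + 4)] · 11/9 → 11/9.
Thus R = 1/(11/9) = 9/11.

R = 9/11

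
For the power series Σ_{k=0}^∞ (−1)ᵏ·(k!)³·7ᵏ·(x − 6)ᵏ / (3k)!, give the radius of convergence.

R = 27/7

The ratio of consecutive coefficients is (k+1)³/[(3k+1)·(3k+2)·(3k+3)] · 7 → 7/27.
Thus R = 1/(7/27) = 27/7.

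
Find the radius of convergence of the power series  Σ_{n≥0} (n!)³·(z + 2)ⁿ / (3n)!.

R = 27

The ratio of consecutive coefficients is (n+1)³/[(3n+1)·(3n+2)·(3n+3)] → 1/27.
Convergence for |z + 2| · 1/27 < 1, i.e. |z + 2| < 27. So R = 27.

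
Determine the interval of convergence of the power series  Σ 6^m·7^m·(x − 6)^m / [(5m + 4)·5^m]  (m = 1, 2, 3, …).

Ratio test: |a_{m+1}/a_m| = [(5m + 4)/(5(m+1) + 4)] · 6·7/5 → 42/5 as m → ∞.
The series converges when 42/5 · |x − 6| < 1, giving R = 5/42.
When x = 257/42, the terms are asymptotic to a nonzero constant times 1/m, so the series diverges by limit comparison with Σ 1/m.
Check x = 247/42: the terms alternate in sign and decrease monotonically to 0 in absolute value (size ~ c/m), so the alternating series test gives convergence.

[247/42, 257/42)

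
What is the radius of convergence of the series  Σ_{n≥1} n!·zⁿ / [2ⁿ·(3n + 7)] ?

Apply the ratio test: |a_{n+1}| / |a_n| = (n+1) · 1/2 · (3n + 7)/(3(n+1) + 7), which tends to ∞ as n → ∞.
The ratio grows without bound, so the series diverges whenever z ≠ 0; it converges only at z = 0. R = 0.

R = 0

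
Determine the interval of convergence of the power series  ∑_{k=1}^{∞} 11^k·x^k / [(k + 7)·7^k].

[-7/11, 7/11)

Ratio test: |a_{k+1}/a_k| = [(k + 7)/((k+1) + 7)] · 11/7 → 11/7 as k → ∞.
Thus R = 1/(11/7) = 7/11.
When x = 7/11, comparison with the harmonic series Σ 1/k shows the series diverges.
Endpoint x = -7/11: an alternating series whose terms decrease to 0 in absolute value, so it converges by the Leibniz criterion.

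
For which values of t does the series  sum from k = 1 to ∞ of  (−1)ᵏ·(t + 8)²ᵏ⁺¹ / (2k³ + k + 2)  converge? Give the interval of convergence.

[-9, -7]

By the ratio test, |a_{k+1}/a_k| = (2k³ + k + 2)/(2(k+1)³ + (k+1) + 2) → 1.
Successive powers of (t + 8) differ by 2, so the series converges when |t + 8|² · 1 < 1, i.e. |t + 8| < √(1) = 1. So R = 1.
At t = -7: the terms are on the order of 1/k³, so the series converges absolutely by comparison with the p-series (p = 3 > 1).
At t = -9: the terms are on the order of 1/k³, so the series converges absolutely by comparison with the p-series (p = 3 > 1).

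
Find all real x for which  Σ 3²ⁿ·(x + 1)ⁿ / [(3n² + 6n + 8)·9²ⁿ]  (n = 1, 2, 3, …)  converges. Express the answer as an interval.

[-10, 8]

Apply the ratio test: |a_{n+1}| / |a_n| = [(3n² + 6n + 8)/(3(n+1)² + 6(n+1) + 8)] · 9/81, which tends to 1/9 as n → ∞.
Thus R = 1/(1/9) = 9.
When x = 8, the series is dominated by a constant times Σ 1/n², which converges (p = 2 > 1).
When x = -10, the terms are on the order of 1/n², so the series converges absolutely by comparison with the p-series (p = 2 > 1).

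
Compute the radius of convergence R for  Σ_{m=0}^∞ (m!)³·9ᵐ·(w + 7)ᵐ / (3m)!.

Ratio test: |a_{m+1}/a_m| = (m+1)³/[(3m+1)·(3m+2)·(3m+3)] · 9 → 1/3 as m → ∞.
Thus R = 1/(1/3) = 3.

R = 3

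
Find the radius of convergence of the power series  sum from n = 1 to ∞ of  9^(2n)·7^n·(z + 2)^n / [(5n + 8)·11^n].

By the ratio test, |a_{n+1}/a_n| = [(5n + 8)/(5(n+1) + 8)] · 81·7/11 → 567/11.
The series converges when 567/11 · |z + 2| < 1, giving R = 11/567.

R = 11/567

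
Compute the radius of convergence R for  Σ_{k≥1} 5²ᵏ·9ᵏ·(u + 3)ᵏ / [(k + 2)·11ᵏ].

R = 11/225

By the ratio test, |a_{k+1}/a_k| = [(k + 2)/((k+1) + 2)] · 25·9/11 → 225/11.
Convergence for |u + 3| · 225/11 < 1, i.e. |u + 3| < 11/225. So R = 11/225.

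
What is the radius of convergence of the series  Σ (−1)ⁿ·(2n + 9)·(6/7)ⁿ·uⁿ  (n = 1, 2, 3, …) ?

R = 7/6

By the ratio test, |a_{n+1}/a_n| = [(2(n+1) + 9)/(2n + 9)] · 6/7 → 6/7.
The series converges when 6/7 · |u| < 1, giving R = 7/6.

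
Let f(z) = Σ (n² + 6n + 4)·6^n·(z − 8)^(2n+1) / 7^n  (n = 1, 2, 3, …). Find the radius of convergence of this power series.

Apply the ratio test: |a_{n+1}| / |a_n| = [((n+1)² + 6(n+1) + 4)/(n² + 6n + 4)] · 6/7, which tends to 6/7 as n → ∞.
Writing y = (z − 8)², the series in y has radius 7/6, so |z − 8| < √(7/6) and R = √42/6.

R = √42/6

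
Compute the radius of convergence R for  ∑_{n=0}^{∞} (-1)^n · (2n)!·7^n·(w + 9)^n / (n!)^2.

R = 1/28

Ratio test: |a_{n+1}/a_n| = (2n+1)·(2n+2)/(n+1)² · 7 → 28 as n → ∞.
Convergence for |w + 9| · 28 < 1, i.e. |w + 9| < 1/28. So R = 1/28.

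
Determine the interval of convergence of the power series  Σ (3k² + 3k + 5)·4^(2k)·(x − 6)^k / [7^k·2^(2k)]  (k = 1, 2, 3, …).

The ratio of consecutive coefficients is [(3(k+1)² + 3(k+1) + 5)/(3k² + 3k + 5)] · 16/(7·4) → 4/7.
Convergence for |x − 6| · 4/7 < 1, i.e. |x − 6| < 7/4. So R = 7/4.
Endpoint x = 31/4: the k-th term does not approach 0; divergence by the term test.
Endpoint x = 17/4: the terms have absolute value of order k², which does not tend to 0, so the series diverges by the divergence test.

(17/4, 31/4)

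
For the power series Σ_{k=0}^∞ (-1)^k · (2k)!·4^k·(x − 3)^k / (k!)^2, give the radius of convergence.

R = 1/16

By the ratio test, |a_{k+1}/a_k| = (2k+1)·(2k+2)/(k+1)² · 4 → 16.
The series converges when 16 · |x − 3| < 1, giving R = 1/16.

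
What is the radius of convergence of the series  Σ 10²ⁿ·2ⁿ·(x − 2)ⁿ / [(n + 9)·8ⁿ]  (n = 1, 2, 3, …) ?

Ratio test: |a_{n+1}/a_n| = [(n + 9)/((n+1) + 9)] · 100·2/8 → 25 as n → ∞.
Convergence for |x − 2| · 25 < 1, i.e. |x − 2| < 1/25. So R = 1/25.

R = 1/25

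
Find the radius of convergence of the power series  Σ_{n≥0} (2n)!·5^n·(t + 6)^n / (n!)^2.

R = 1/20

The ratio of consecutive coefficients is (2n+1)·(2n+2)/(n+1)² · 5 → 20.
The series converges when 20 · |t + 6| < 1, giving R = 1/20.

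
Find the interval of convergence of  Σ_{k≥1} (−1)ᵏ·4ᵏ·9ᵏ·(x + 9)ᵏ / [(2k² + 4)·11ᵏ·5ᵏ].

By the ratio test, |a_{k+1}/a_k| = [(2k² + 4)/(2(k+1)² + 4)] · 4·9/(11·5) → 36/55.
Thus R = 1/(36/55) = 55/36.
At x = -269/36: the terms are on the order of 1/k², so the series converges absolutely by comparison with the p-series (p = 2 > 1).
Endpoint x = -379/36: the terms are on the order of 1/k², so the series converges absolutely by comparison with the p-series (p = 2 > 1).

[-379/36, -269/36]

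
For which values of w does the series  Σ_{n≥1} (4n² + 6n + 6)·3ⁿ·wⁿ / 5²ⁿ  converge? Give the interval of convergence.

(-25/3, 25/3)

The ratio of consecutive coefficients is [(4(n+1)² + 6(n+1) + 6)/(4n² + 6n + 6)] · 3/25 → 3/25.
Hence the series converges for |w| < 1/(3/25) = 25/3, so the radius of convergence is 25/3.
Endpoint w = 25/3: the terms have absolute value of order n², which does not tend to 0, so the series diverges by the divergence test.
At w = -25/3: the n-th term does not approach 0; divergence by the term test.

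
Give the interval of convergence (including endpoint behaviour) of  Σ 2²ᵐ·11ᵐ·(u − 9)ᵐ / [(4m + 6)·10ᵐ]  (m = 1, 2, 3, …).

By the ratio test, |a_{m+1}/a_m| = [(4m + 6)/(4(m+1) + 6)] · 4·11/10 → 22/5.
Convergence for |u − 9| · 22/5 < 1, i.e. |u − 9| < 5/22. So R = 5/22.
Endpoint u = 203/22: the terms are asymptotic to a nonzero constant times 1/m, so the series diverges by limit comparison with Σ 1/m.
Check u = 193/22: convergence follows from the alternating series test (terms decrease monotonically to 0).

[193/22, 203/22)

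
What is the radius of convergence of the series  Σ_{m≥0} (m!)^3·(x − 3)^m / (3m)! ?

R = 27

The ratio of consecutive coefficients is (m+1)³/[(3m+1)·(3m+2)·(3m+3)] → 1/27.
Thus R = 1/(1/27) = 27.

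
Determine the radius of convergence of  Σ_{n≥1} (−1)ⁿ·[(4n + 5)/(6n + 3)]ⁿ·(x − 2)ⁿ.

Applying the root test, |a_n|^(1/n) = (4n + 5)/(6n + 3) → 2/3.
Thus R = 1/(2/3) = 3/2.

R = 3/2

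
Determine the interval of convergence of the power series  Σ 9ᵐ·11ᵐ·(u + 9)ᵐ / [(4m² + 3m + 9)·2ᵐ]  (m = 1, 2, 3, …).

The ratio of consecutive coefficients is [(4m² + 3m + 9)/(4(m+1)² + 3(m+1) + 9)] · 9·11/2 → 99/2.
Thus R = 1/(99/2) = 2/99.
Endpoint u = -889/99: absolute convergence follows by limit comparison with Σ 1/m².
At u = -893/99: the series is dominated by a constant times Σ 1/m², which converges (p = 2 > 1).

[-893/99, -889/99]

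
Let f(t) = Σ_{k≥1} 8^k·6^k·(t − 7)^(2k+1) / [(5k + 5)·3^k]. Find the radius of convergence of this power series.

R = 1/4

By the ratio test, |a_{k+1}/a_k| = [(5k + 5)/(5(k+1) + 5)] · 8·6/3 → 16.
Since the exponent of (t − 7) increases by 2 each term, convergence requires |t − 7|² < 1/16, hence R = 1/4.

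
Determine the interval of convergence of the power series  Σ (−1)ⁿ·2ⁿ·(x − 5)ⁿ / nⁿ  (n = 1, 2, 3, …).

(−∞, ∞)

Root test: |a_n|^(1/n) = 2/n → 0.
The limit is 0 for every x, so R = ∞.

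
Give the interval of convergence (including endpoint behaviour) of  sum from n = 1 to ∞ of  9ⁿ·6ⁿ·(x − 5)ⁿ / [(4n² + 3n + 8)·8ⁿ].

Apply the ratio test: |a_{n+1}| / |a_n| = [(4n² + 3n + 8)/(4(n+1)² + 3(n+1) + 8)] · 9·6/8, which tends to 27/4 as n → ∞.
The series converges when 27/4 · |x − 5| < 1, giving R = 4/27.
At x = 139/27: the terms are on the order of 1/n², so the series converges absolutely by comparison with the p-series (p = 2 > 1).
Check x = 131/27: the terms are on the order of 1/n², so the series converges absolutely by comparison with the p-series (p = 2 > 1).

[131/27, 139/27]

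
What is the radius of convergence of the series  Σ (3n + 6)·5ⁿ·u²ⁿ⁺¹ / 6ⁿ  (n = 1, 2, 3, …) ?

R = √30/5

Ratio test: |a_{n+1}/a_n| = [(3(n+1) + 6)/(3n + 6)] · 5/6 → 5/6 as n → ∞.
Since the exponent of u increases by 2 each term, convergence requires |u|² < 6/5, hence R = √30/5.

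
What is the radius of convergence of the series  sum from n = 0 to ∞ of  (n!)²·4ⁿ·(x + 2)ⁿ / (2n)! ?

Ratio test: |a_{n+1}/a_n| = (n+1)²/[(2n+1)·(2n+2)] · 4 → 1 as n → ∞.
So the series converges when |x + 2| < 1 and diverges when |x + 2| > 1; R = 1.

R = 1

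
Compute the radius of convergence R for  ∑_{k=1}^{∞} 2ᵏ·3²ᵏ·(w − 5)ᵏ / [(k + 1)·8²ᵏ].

Apply the ratio test: |a_{k+1}| / |a_k| = [(k + 1)/((k+1) + 1)] · 2·9/64, which tends to 9/32 as k → ∞.
The series converges when 9/32 · |w − 5| < 1, giving R = 32/9.

R = 32/9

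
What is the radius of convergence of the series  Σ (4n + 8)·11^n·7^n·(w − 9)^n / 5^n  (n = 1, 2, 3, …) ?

By the ratio test, |a_{n+1}/a_n| = [(4(n+1) + 8)/(4n + 8)] · 11·7/5 → 77/5.
Convergence for |w − 9| · 77/5 < 1, i.e. |w − 9| < 5/77. So R = 5/77.

R = 5/77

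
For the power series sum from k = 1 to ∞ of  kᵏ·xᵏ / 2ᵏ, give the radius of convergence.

Applying the root test, |a_k|^(1/k) = k/2 → ∞.
The root grows without bound, so R = 0 (convergence only at x = 0).

R = 0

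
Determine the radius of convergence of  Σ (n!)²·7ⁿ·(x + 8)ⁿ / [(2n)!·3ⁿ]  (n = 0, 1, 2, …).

Apply the ratio test: |a_{n+1}| / |a_n| = (n+1)²/[(2n+1)·(2n+2)] · 7/3, which tends to 7/12 as n → ∞.
The series converges when 7/12 · |x + 8| < 1, giving R = 12/7.

R = 12/7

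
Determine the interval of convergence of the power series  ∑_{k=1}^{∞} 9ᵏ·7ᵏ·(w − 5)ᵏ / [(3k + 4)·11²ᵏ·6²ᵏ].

By the ratio test, |a_{k+1}/a_k| = [(3k + 4)/(3(k+1) + 4)] · 9·7/(121·36) → 7/484.
Convergence for |w − 5| · 7/484 < 1, i.e. |w − 5| < 484/7. So R = 484/7.
Check w = 519/7: comparison with the harmonic series Σ 1/k shows the series diverges.
Check w = -449/7: the terms alternate in sign and decrease monotonically to 0 in absolute value (size ~ c/k), so the alternating series test gives convergence.

[-449/7, 519/7)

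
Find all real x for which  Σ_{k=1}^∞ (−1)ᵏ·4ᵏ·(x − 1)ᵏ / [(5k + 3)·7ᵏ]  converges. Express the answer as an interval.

(-3/4, 11/4]

By the ratio test, |a_{k+1}/a_k| = [(5k + 3)/(5(k+1) + 3)] · 4/7 → 4/7.
Hence the series converges for |x − 1| < 1/(4/7) = 7/4, so the radius of convergence is 7/4.
Check x = 11/4: an alternating series whose terms decrease to 0 in absolute value, so it converges by the Leibniz criterion.
Check x = -3/4: comparison with the harmonic series Σ 1/k shows the series diverges.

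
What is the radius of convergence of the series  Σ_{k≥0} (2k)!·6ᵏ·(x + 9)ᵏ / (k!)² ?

Ratio test: |a_{k+1}/a_k| = (2k+1)·(2k+2)/(k+1)² · 6 → 24 as k → ∞.
Thus R = 1/(24) = 1/24.

R = 1/24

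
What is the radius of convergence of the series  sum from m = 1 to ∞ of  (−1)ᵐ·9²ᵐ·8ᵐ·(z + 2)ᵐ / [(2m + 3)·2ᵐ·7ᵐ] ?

Apply the ratio test: |a_{m+1}| / |a_m| = [(2m + 3)/(2(m+1) + 3)] · 81·8/(2·7), which tends to 324/7 as m → ∞.
Thus R = 1/(324/7) = 7/324.

R = 7/324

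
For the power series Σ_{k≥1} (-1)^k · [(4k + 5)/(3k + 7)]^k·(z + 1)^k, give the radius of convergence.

By the Cauchy root test, |a_k|^(1/k) = (4k + 5)/(3k + 7) → 4/3.
Thus R = 1/(4/3) = 3/4.

R = 3/4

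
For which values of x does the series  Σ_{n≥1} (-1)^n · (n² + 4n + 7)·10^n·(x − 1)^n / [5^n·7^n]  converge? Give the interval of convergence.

By the ratio test, |a_{n+1}/a_n| = [((n+1)² + 4(n+1) + 7)/(n² + 4n + 7)] · 10/(5·7) → 2/7.
Thus R = 1/(2/7) = 7/2.
Endpoint x = 9/2: the n-th term does not approach 0; divergence by the term test.
At x = -5/2: the terms do not tend to 0, so the series diverges.

(-5/2, 9/2)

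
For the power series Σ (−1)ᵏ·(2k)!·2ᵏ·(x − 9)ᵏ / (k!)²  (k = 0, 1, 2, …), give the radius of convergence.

R = 1/8

Ratio test: |a_{k+1}/a_k| = (2k+1)·(2k+2)/(k+1)² · 2 → 8 as k → ∞.
The series converges when 8 · |x − 9| < 1, giving R = 1/8.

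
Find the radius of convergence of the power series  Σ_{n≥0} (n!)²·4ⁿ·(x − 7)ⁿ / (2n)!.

R = 1

Ratio test: |a_{n+1}/a_n| = (n+1)²/[(2n+1)·(2n+2)] · 4 → 1 as n → ∞.
Hence R = 1.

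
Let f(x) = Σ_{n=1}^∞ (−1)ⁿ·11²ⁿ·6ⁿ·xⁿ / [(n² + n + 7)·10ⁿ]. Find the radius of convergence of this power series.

Ratio test: |a_{n+1}/a_n| = [(n² + n + 7)/((n+1)² + (n+1) + 7)] · 121·6/10 → 363/5 as n → ∞.
The series converges when 363/5 · |x| < 1, giving R = 5/363.

R = 5/363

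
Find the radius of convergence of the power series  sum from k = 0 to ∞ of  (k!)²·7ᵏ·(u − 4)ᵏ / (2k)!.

The ratio of consecutive coefficients is (k+1)²/[(2k+1)·(2k+2)] · 7 → 7/4.
Thus R = 1/(7/4) = 4/7.

R = 4/7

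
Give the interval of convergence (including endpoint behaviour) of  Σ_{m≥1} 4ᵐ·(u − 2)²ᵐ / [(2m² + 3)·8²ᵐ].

[-2, 6]

Ratio test: |a_{m+1}/a_m| = [(2m² + 3)/(2(m+1)² + 3)] · 4/64 → 1/16 as m → ∞.
Writing y = (u − 2)², the series in y has radius 16, so |u − 2| < √(16) = 4 and R = 4.
When u = 6, absolute convergence follows by limit comparison with Σ 1/m².
Check u = -2: the terms are on the order of 1/m², so the series converges absolutely by comparison with the p-series (p = 2 > 1).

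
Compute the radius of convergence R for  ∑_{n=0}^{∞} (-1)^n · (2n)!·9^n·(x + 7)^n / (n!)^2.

By the ratio test, |a_{n+1}/a_n| = (2n+1)·(2n+2)/(n+1)² · 9 → 36.
Convergence for |x + 7| · 36 < 1, i.e. |x + 7| < 1/36. So R = 1/36.

R = 1/36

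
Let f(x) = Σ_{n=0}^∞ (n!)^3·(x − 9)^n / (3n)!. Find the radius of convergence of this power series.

Apply the ratio test: |a_{n+1}| / |a_n| = (n+1)³/[(3n+1)·(3n+2)·(3n+3)], which tends to 1/27 as n → ∞.
The series converges when 1/27 · |x − 9| < 1, giving R = 27.

R = 27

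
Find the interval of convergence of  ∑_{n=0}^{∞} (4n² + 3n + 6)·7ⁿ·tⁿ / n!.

The ratio of consecutive coefficients is (4(n+1)² + 3(n+1) + 6)/(4n² + 3n + 6) · 7 · 1/(n+1) → 0.
The limit is 0, so the series converges for all t; R = ∞.

(−∞, ∞)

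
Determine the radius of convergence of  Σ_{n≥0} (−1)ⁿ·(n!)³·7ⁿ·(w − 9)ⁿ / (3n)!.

R = 27/7

By the ratio test, |a_{n+1}/a_n| = (n+1)³/[(3n+1)·(3n+2)·(3n+3)] · 7 → 7/27.
Hence the series converges for |w − 9| < 1/(7/27) = 27/7, so the radius of convergence is 27/7.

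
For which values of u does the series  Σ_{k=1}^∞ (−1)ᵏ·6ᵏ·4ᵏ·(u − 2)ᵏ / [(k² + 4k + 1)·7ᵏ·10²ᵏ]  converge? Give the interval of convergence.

The ratio of consecutive coefficients is [(k² + 4k + 1)/((k+1)² + 4(k+1) + 1)] · 6·4/(7·100) → 6/175.
Hence the series converges for |u − 2| < 1/(6/175) = 175/6, so the radius of convergence is 175/6.
At u = 187/6: the terms are on the order of 1/k², so the series converges absolutely by comparison with the p-series (p = 2 > 1).
Endpoint u = -163/6: absolute convergence follows by limit comparison with Σ 1/k².

[-163/6, 187/6]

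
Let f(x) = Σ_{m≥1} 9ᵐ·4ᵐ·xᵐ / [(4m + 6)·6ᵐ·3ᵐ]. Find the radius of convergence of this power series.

Ratio test: |a_{m+1}/a_m| = [(4m + 6)/(4(m+1) + 6)] · 9·4/(6·3) → 2 as m → ∞.
The series converges when 2 · |x| < 1, giving R = 1/2.

R = 1/2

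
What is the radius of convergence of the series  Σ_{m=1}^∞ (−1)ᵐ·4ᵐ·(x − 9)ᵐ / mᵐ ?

R = ∞

Applying the root test, |a_m|^(1/m) = 4/m → 0.
Since the m-th root of |a_m| tends to 0, the series converges for all real x; R = ∞.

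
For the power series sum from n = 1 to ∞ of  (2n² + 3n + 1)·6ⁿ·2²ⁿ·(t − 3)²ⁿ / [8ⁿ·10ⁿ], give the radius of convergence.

R = √30/3

The ratio of consecutive coefficients is [(2(n+1)² + 3(n+1) + 1)/(2n² + 3n + 1)] · 6·4/(8·10) → 3/10.
Since the exponent of (t − 3) increases by 2 each term, convergence requires |t − 3|² < 10/3, hence R = √30/3.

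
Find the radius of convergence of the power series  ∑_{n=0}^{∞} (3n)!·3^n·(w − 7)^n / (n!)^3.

By the ratio test, |a_{n+1}/a_n| = (3n+1)·(3n+2)·(3n+3)/(n+1)³ · 3 → 81.
Thus R = 1/(81) = 1/81.

R = 1/81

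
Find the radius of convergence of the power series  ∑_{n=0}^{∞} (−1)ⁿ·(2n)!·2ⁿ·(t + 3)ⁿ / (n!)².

Ratio test: |a_{n+1}/a_n| = (2n+1)·(2n+2)/(n+1)² · 2 → 8 as n → ∞.
Thus R = 1/(8) = 1/8.

R = 1/8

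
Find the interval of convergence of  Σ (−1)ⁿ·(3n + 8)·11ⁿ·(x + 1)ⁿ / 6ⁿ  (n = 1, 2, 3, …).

(-17/11, -5/11)

By the ratio test, |a_{n+1}/a_n| = [(3(n+1) + 8)/(3n + 8)] · 11/6 → 11/6.
Convergence for |x + 1| · 11/6 < 1, i.e. |x + 1| < 6/11. So R = 6/11.
When x = -5/11, the terms do not tend to 0, so the series diverges.
Check x = -17/11: the n-th term does not approach 0; divergence by the term test.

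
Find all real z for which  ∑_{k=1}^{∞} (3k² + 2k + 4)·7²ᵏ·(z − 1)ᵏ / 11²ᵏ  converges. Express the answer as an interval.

By the ratio test, |a_{k+1}/a_k| = [(3(k+1)² + 2(k+1) + 4)/(3k² + 2k + 4)] · 49/121 → 49/121.
Convergence for |z − 1| · 49/121 < 1, i.e. |z − 1| < 121/49. So R = 121/49.
Endpoint z = 170/49: the terms have absolute value of order k², which does not tend to 0, so the series diverges by the divergence test.
At z = -72/49: the k-th term does not approach 0; divergence by the term test.

(-72/49, 170/49)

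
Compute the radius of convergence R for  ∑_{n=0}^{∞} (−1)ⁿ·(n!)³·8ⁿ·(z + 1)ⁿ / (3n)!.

R = 27/8

The ratio of consecutive coefficients is (n+1)³/[(3n+1)·(3n+2)·(3n+3)] · 8 → 8/27.
Hence the series converges for |z + 1| < 1/(8/27) = 27/8, so the radius of convergence is 27/8.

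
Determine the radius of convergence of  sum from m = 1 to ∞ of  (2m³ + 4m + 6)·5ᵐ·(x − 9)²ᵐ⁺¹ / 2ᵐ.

Ratio test: |a_{m+1}/a_m| = [(2(m+1)³ + 4(m+1) + 6)/(2m³ + 4m + 6)] · 5/2 → 5/2 as m → ∞.
Writing y = (x − 9)², the series in y has radius 2/5, so |x − 9| < √(2/5) and R = √10/5.

R = √10/5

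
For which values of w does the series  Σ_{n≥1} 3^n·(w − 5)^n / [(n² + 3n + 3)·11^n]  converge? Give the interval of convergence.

[4/3, 26/3]

The ratio of consecutive coefficients is [(n² + 3n + 3)/((n+1)² + 3(n+1) + 3)] · 3/11 → 3/11.
Thus R = 1/(3/11) = 11/3.
At w = 26/3: absolute convergence follows by limit comparison with Σ 1/n².
When w = 4/3, absolute convergence follows by limit comparison with Σ 1/n².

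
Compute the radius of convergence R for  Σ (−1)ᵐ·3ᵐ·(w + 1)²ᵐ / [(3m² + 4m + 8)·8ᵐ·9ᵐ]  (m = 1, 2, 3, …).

The ratio of consecutive coefficients is [(3m² + 4m + 8)/(3(m+1)² + 4(m+1) + 8)] · 3/(8·9) → 1/24.
Since the exponent of (w + 1) increases by 2 each term, convergence requires |w + 1|² < 24, hence R = 2√6.

R = 2√6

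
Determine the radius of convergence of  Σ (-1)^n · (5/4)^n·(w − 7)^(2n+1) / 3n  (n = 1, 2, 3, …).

R = 2√5/5

Ratio test: |a_{n+1}/a_n| = [3n/3(n+1)] · 5/4 → 5/4 as n → ∞.
Writing y = (w − 7)², the series in y has radius 4/5, so |w − 7| < √(4/5) and R = 2√5/5.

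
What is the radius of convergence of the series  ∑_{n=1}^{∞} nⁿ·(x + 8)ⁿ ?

By the Cauchy root test, |a_n|^(1/n) = n → ∞.
The root grows without bound, so R = 0 (convergence only at x = -8).

R = 0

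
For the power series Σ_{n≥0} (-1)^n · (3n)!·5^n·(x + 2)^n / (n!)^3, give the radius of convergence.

R = 1/135

Apply the ratio test: |a_{n+1}| / |a_n| = (3n+1)·(3n+2)·(3n+3)/(n+1)³ · 5, which tends to 135 as n → ∞.
Hence the series converges for |x + 2| < 1/(135) = 1/135, so the radius of convergence is 1/135.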